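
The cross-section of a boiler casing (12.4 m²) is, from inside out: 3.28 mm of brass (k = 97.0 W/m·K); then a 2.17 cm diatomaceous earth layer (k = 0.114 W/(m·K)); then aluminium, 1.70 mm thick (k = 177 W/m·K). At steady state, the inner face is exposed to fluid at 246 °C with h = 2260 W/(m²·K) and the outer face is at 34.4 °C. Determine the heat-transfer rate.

Q = 13700 W

Treat each layer as a resistance in series:
  R_conv,in = 1/(hA) = 1/(2260·12.4) = 3.568×10^-5 K/W
  R_brass = L/(kA) = 0.00328/(97.0·12.4) = 2.727×10^-6 K/W
  R_diatomaceous earth = L/(kA) = 0.0217/(0.114·12.4) = 0.01535 K/W
  R_aluminium = L/(kA) = 0.00170/(177·12.4) = 7.746×10^-7 K/W
ΣR = 3.568×10^-5 + 2.727×10^-6 + 0.01535 + 7.746×10^-7 = 0.01539 K/W
Q = ΔT/ΣR = (246 °C − 34.4 °C)/0.01539 = 13700 W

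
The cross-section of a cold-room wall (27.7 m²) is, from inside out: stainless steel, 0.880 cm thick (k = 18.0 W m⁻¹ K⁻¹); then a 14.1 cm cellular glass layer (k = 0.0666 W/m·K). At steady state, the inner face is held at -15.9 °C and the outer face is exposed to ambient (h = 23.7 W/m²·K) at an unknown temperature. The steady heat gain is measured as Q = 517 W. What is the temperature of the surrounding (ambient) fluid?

Series resistances:
  R_stainless steel = L/(kA) = 0.00880/(18.0·27.7) = 1.765×10^-5 K/W
  R_cellular glass = L/(kA) = 0.141/(0.0666·27.7) = 0.07643 K/W
  R_conv,out = 1/(hA) = 1/(23.7·27.7) = 0.001523 K/W
ΣR = 0.07797 K/W
ΔT = Q·ΣR = 517 × 0.07797 = 40.31 K
Heat flows inward, so T_out = T_in + ΔT = -15.9 + 40.31 = 24.4 °C

T_out = 24.4 °C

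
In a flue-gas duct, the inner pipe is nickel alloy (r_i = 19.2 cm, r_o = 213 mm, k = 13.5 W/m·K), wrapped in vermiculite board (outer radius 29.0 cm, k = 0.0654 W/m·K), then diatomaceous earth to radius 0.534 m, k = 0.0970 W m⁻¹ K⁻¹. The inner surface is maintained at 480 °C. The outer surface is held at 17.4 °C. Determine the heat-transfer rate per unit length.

Series thermal resistances, inner to outer:
  R'_nickel alloy = ln(0.213/0.192)/(2πk) = 0.1038/(2π·13.5) = 0.001224 m·K/W
  R'_vermiculite board = ln(0.290/0.213)/(2πk) = 0.3086/(2π·0.0654) = 0.7510 m·K/W
  R'_diatomaceous earth = ln(0.534/0.290)/(2πk) = 0.6105/(2π·0.0970) = 1.002 m·K/W
ΣR = 0.001224 + 0.7510 + 1.002 = 1.754 m·K/W
Q' = ΔT/ΣR = (480 °C − 17.4 °C)/1.754 = 264 W/m

Q' = 264 W/m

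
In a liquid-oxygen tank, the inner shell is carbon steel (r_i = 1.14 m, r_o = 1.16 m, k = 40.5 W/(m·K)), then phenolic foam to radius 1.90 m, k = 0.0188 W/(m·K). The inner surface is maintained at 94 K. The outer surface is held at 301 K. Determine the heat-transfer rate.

Series thermal resistances, inner to outer:
  R_carbon steel = (1/1.14 − 1/1.16)/(4πk) = 0.01512/(4π·40.5) = 2.972×10^-5 K/W
  R_phenolic foam = (1/1.16 − 1/1.90)/(4πk) = 0.3358/(4π·0.0188) = 1.421 K/W
ΣR = 2.972×10^-5 + 1.421 = 1.421 K/W
Q = ΔT/ΣR = (94 K − 301 K)/1.421 = -146 W
(Negative Q ⇒ heat flows inward; heat gain = 146 W.)

Q = 146 W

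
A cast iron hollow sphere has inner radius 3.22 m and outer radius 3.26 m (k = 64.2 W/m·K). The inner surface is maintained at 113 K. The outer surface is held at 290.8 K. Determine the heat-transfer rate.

Q = 4πk·ΔT/(1/r₁ − 1/r₂) = 4π × 64.2 × 177.8 / (1/3.22 − 1/3.26) = 3.76×10^7 W

Q = 3.76×10^7 W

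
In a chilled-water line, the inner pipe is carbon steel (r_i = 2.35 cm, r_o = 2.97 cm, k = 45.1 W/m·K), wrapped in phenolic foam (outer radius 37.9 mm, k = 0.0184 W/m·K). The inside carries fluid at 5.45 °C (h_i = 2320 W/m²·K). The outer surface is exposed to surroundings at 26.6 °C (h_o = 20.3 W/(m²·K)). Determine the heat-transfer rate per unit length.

Treat each layer as a resistance in series:
  R'_conv,in = 1/(2πr h) = 1/(2π·0.0235·2320) = 0.002919 m·K/W
  R'_carbon steel = ln(0.0297/0.0235)/(2πk) = 0.2341/(2π·45.1) = 8.263×10^-4 m·K/W
  R'_phenolic foam = ln(0.0379/0.0297)/(2πk) = 0.2438/(2π·0.0184) = 2.109 m·K/W
  R'_conv,out = 1/(2πr h) = 1/(2π·0.0379·20.3) = 0.2069 m·K/W
ΣR = 0.002919 + 8.263×10^-4 + 2.109 + 0.2069 = 2.320 m·K/W
Q' = ΔT/ΣR = (5.45 °C − 26.6 °C)/2.320 = -9.12 W/m
(Negative Q' ⇒ heat flows inward; heat gain = 9.12 W/m.)

Q' = 9.12 W/m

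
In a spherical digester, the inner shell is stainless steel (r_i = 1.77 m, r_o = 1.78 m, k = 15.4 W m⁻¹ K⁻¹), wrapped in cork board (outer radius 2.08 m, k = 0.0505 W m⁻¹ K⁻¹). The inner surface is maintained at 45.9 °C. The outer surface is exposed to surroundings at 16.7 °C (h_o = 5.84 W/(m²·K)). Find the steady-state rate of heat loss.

Series thermal resistances, inner to outer:
  R_stainless steel = (1/1.77 − 1/1.78)/(4πk) = 0.003174/(4π·15.4) = 1.640×10^-5 K/W
  R_cork board = (1/1.78 − 1/2.08)/(4πk) = 0.08103/(4π·0.0505) = 0.1277 K/W
  R_conv,out = 1/(4πr²h) = 1/(4π·2.08²·5.84) = 0.003150 K/W
ΣR = 1.640×10^-5 + 0.1277 + 0.003150 = 0.1309 K/W
Q = ΔT/ΣR = (45.9 °C − 16.7 °C)/0.1309 = 223 W

Q = 223 W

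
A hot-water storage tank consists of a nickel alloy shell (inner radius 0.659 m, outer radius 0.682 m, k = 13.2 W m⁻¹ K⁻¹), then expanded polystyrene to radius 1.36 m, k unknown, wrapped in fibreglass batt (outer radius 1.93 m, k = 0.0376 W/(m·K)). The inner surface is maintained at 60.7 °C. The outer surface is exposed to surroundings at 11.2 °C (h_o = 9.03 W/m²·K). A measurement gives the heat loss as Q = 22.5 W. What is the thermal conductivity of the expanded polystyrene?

ΣR = ΔT/Q = |60.7 − 11.2|/22.5 = 2.200 K/W
Known resistances:
  R_nickel alloy = (1/0.659 − 1/0.682)/(4πk) = 0.05118/(4π·13.2) = 3.085×10^-4 K/W
  R_fibreglass batt = (1/1.36 − 1/1.93)/(4πk) = 0.2172/(4π·0.0376) = 0.4596 K/W
  R_conv,out = 1/(4πr²h) = 1/(4π·1.93²·9.03) = 0.002366 K/W
R_expanded polystyrene = ΣR − ΣR_known = 2.200 − 0.4623 = 1.738 K/W
(1/r₁−1/r₂)/(4πk) = 1.738 ⇒ k = 0.7310/(4π·1.738) = 0.0335 W/m·K

k = 0.0335 W/m·K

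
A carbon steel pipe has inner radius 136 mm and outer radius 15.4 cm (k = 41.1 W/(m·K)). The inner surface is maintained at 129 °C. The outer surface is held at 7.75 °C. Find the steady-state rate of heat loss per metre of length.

Q' = 2πk·ΔT/ln(r₂/r₁) = 2π × 41.1 × 121.25 / ln(0.154/0.136) = 2.52×10^5 W/m

Q' = 252 kW/m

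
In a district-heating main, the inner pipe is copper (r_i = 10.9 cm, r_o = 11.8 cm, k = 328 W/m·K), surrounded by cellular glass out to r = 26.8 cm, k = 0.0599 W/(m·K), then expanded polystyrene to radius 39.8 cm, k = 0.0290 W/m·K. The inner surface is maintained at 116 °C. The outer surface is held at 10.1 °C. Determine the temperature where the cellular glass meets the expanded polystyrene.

T = 62.9 °C

Series thermal resistances, inner to outer:
  R'_copper = ln(0.118/0.109)/(2πk) = 0.07934/(2π·328) = 3.850×10^-5 m·K/W
  R'_cellular glass = ln(0.268/0.118)/(2πk) = 0.8203/(2π·0.0599) = 2.180 m·K/W
  R'_expanded polystyrene = ln(0.398/0.268)/(2πk) = 0.3955/(2π·0.0290) = 2.170 m·K/W
ΣR = 3.850×10^-5 + 2.180 + 2.170 = 4.350 m·K/W
Q' = ΔT/ΣR = (116 °C − 10.1 °C)/4.350 = 24.34 W/m
From the inner boundary to the cellular glass/expanded polystyrene interface, ΣR_partial = 2.180 m·K/W.
T_interface = T_in − Q'·ΣR_partial = 116 °C − (24.34)(2.180) = 62.9 °C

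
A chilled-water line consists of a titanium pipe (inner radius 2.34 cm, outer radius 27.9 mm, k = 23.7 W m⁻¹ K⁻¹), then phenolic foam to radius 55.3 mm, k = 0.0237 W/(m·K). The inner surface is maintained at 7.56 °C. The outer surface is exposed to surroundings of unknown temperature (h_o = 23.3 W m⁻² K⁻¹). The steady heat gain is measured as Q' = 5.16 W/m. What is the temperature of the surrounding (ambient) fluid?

T_out = 31.9 °C

Sum the resistances:
  R'_titanium = ln(0.0279/0.0234)/(2πk) = 0.1759/(2π·23.7) = 0.001181 m·K/W
  R'_phenolic foam = ln(0.0553/0.0279)/(2πk) = 0.6841/(2π·0.0237) = 4.594 m·K/W
  R'_conv,out = 1/(2πr h) = 1/(2π·0.0553·23.3) = 0.1235 m·K/W
ΣR = 4.719 m·K/W
ΔT = Q'·ΣR = 5.16 × 4.719 = 24.35 K
Heat flows inward, so T_out = T_in + ΔT = 7.56 + 24.35 = 31.9 °C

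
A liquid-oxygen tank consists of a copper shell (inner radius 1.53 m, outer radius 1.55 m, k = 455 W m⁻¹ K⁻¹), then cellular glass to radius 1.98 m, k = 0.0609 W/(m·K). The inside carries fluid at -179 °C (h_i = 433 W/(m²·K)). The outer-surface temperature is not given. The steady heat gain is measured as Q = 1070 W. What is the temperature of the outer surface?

T_out = 17.0 °C

Sum the resistances:
  R_conv,in = 1/(4πr²h) = 1/(4π·1.53²·433) = 7.851×10^-5 K/W
  R_copper = (1/1.53 − 1/1.55)/(4πk) = 0.008433/(4π·455) = 1.475×10^-6 K/W
  R_cellular glass = (1/1.55 − 1/1.98)/(4πk) = 0.1401/(4π·0.0609) = 0.1831 K/W
ΣR = 0.1832 K/W
ΔT = Q·ΣR = 1070 × 0.1832 = 196.0 K
Heat flows inward, so T_out = T_in + ΔT = -179 + 196.0 = 17.0 °C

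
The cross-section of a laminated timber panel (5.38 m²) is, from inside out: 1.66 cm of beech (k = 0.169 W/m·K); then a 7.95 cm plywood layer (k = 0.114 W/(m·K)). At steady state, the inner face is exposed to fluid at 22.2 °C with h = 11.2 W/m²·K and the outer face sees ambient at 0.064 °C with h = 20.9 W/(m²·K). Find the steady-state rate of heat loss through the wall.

Q = 128 W

Treat each layer as a resistance in series:
  R_conv,in = 1/(hA) = 1/(11.2·5.38) = 0.01660 K/W
  R_beech = L/(kA) = 0.0166/(0.169·5.38) = 0.01826 K/W
  R_plywood = L/(kA) = 0.0795/(0.114·5.38) = 0.1296 K/W
  R_conv,out = 1/(hA) = 1/(20.9·5.38) = 0.008893 K/W
ΣR = 0.01660 + 0.01826 + 0.1296 + 0.008893 = 0.1734 K/W
Q = ΔT/ΣR = (22.2 °C − 0.064 °C)/0.1734 = 128 W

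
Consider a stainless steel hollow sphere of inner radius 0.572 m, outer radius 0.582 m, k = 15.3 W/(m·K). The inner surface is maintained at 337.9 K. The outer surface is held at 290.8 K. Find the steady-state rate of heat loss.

Q = 3.01×10^5 W

Q = 4πk·ΔT/(1/r₁ − 1/r₂) = 4π × 15.3 × 47.1 / (1/0.572 − 1/0.582) = 3.01×10^5 W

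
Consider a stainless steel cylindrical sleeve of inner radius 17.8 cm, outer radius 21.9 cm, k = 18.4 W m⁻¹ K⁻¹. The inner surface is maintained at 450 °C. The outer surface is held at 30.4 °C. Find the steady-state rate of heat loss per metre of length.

Q' = 2πk·ΔT/ln(r₂/r₁) = 2π × 18.4 × 419.6 / ln(0.219/0.178) = 2.34×10^5 W/m

Q' = 234 kW/m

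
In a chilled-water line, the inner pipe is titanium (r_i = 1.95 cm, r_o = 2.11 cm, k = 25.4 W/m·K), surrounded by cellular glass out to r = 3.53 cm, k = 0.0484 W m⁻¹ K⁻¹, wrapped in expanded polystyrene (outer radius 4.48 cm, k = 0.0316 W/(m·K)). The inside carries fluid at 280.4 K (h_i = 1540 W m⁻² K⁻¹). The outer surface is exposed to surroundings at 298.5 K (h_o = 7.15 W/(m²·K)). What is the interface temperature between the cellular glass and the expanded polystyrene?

Series thermal resistances, inner to outer:
  R'_conv,in = 1/(2πr h) = 1/(2π·0.0195·1540) = 0.005300 m·K/W
  R'_titanium = ln(0.0211/0.0195)/(2πk) = 0.07886/(2π·25.4) = 4.941×10^-4 m·K/W
  R'_cellular glass = ln(0.0353/0.0211)/(2πk) = 0.5146/(2π·0.0484) = 1.692 m·K/W
  R'_expanded polystyrene = ln(0.0448/0.0353)/(2πk) = 0.2383/(2π·0.0316) = 1.200 m·K/W
  R'_conv,out = 1/(2πr h) = 1/(2π·0.0448·7.15) = 0.4969 m·K/W
ΣR = 0.005300 + 4.941×10^-4 + 1.692 + 1.200 + 0.4969 = 3.395 m·K/W
Q' = ΔT/ΣR = (280.4 K − 298.5 K)/3.395 = -5.331 W/m
From the inner boundary to the cellular glass/expanded polystyrene interface, ΣR_partial = 1.698 m·K/W.
T_interface = T_in − Q'·ΣR_partial = 280.4 K − (-5.331)(1.698) = 289.5 K

T = 289.5 K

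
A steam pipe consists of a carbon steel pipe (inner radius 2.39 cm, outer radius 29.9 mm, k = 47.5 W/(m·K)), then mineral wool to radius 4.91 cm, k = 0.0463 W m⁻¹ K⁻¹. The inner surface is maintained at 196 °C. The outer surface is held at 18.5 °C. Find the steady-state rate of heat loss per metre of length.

Q' = 104 W/m

Series thermal resistances, inner to outer:
  R'_carbon steel = ln(0.0299/0.0239)/(2πk) = 0.2240/(2π·47.5) = 7.505×10^-4 m·K/W
  R'_mineral wool = ln(0.0491/0.0299)/(2πk) = 0.4960/(2π·0.0463) = 1.705 m·K/W
ΣR = 7.505×10^-4 + 1.705 = 1.706 m·K/W
Q' = ΔT/ΣR = (196 °C − 18.5 °C)/1.706 = 104 W/m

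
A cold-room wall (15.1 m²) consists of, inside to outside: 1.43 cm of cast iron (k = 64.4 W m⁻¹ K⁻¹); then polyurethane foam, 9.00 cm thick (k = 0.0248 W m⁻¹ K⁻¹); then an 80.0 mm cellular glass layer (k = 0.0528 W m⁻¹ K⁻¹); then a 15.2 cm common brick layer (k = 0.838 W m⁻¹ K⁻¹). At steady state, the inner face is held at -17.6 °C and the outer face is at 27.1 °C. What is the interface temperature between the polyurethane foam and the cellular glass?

Treat each layer as a resistance in series:
  R_cast iron = L/(kA) = 0.0143/(64.4·15.1) = 1.471×10^-5 K/W
  R_polyurethane foam = L/(kA) = 0.0900/(0.0248·15.1) = 0.2403 K/W
  R_cellular glass = L/(kA) = 0.0800/(0.0528·15.1) = 0.1003 K/W
  R_common brick = L/(kA) = 0.152/(0.838·15.1) = 0.01201 K/W
ΣR = 1.471×10^-5 + 0.2403 + 0.1003 + 0.01201 = 0.3526 K/W
Q = ΔT/ΣR = (-17.6 °C − 27.1 °C)/0.3526 = -126.8 W
From the inner boundary to the polyurethane foam/cellular glass interface, ΣR_partial = 0.2403 K/W.
T_interface = T_in − Q·ΣR_partial = -17.6 °C − (-126.8)(0.2403) = 12.9 °C

T = 12.9 °C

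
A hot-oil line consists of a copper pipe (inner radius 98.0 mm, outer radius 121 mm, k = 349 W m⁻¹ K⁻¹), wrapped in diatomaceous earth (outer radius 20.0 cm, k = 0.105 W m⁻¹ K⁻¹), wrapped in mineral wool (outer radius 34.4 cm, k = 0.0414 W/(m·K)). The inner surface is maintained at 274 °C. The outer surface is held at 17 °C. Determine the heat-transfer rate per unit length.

Series thermal resistances, inner to outer:
  R'_copper = ln(0.121/0.0980)/(2πk) = 0.2108/(2π·349) = 9.614×10^-5 m·K/W
  R'_diatomaceous earth = ln(0.200/0.121)/(2πk) = 0.5025/(2π·0.105) = 0.7617 m·K/W
  R'_mineral wool = ln(0.344/0.200)/(2πk) = 0.5423/(2π·0.0414) = 2.085 m·K/W
ΣR = 9.614×10^-5 + 0.7617 + 2.085 = 2.847 m·K/W
Q' = ΔT/ΣR = (274 °C − 17 °C)/2.847 = 90.3 W/m

Q' = 90.3 W/m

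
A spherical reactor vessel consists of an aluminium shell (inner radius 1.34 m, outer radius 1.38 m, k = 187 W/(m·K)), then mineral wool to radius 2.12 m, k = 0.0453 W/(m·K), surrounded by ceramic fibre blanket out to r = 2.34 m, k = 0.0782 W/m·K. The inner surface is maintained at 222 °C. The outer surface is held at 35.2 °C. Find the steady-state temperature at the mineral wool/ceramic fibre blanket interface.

Resistance network (inner→outer):
  R_aluminium = (1/1.34 − 1/1.38)/(4πk) = 0.02163/(4π·187) = 9.205×10^-6 K/W
  R_mineral wool = (1/1.38 − 1/2.12)/(4πk) = 0.2529/(4π·0.0453) = 0.4443 K/W
  R_ceramic fibre blanket = (1/2.12 − 1/2.34)/(4πk) = 0.04435/(4π·0.0782) = 0.04513 K/W
ΣR = 9.205×10^-6 + 0.4443 + 0.04513 = 0.4894 K/W
Q = ΔT/ΣR = (222 °C − 35.2 °C)/0.4894 = 381.7 W
From the inner boundary to the mineral wool/ceramic fibre blanket interface, ΣR_partial = 0.4443 K/W.
T_interface = T_in − Q·ΣR_partial = 222 °C − (381.7)(0.4443) = 52.4 °C

T = 52.4 °C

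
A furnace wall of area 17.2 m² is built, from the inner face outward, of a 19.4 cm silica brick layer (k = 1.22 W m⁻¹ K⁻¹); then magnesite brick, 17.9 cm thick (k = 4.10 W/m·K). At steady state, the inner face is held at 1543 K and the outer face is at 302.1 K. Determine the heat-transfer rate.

Q = 105 kW

Series thermal resistances, inner to outer:
  R_silica brick = L/(kA) = 0.194/(1.22·17.2) = 0.009245 K/W
  R_magnesite brick = L/(kA) = 0.179/(4.10·17.2) = 0.002538 K/W
ΣR = 0.009245 + 0.002538 = 0.01178 K/W
Q = ΔT/ΣR = (1543 K − 302.1 K)/0.01178 = 1.05×10^5 W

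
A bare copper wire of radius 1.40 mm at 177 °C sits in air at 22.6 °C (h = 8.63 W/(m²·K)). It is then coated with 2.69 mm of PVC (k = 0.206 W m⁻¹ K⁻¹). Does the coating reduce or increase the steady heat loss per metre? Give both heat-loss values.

increases: 11.7 → 28.9 W/m

Critical radius for a cylinder: r_cr = k/h = 0.0239 m = 2.39 cm.
Outer radius after coating: r₂ = 0.00140 + 0.00269 = 0.00409 m.
Since r₁ < r_cr and r₂ ≤ r_cr, the coating moves toward the maximum at r_cr — heat loss rises.
Bare: R = 1/(2πr₁h) = 13.17 m·K/W; Q = 154.4/13.17 = 11.7 W/m.
Coated: R = R_cond + R_conv = 5.337 m·K/W; Q = 154.4/5.337 = 28.9 W/m.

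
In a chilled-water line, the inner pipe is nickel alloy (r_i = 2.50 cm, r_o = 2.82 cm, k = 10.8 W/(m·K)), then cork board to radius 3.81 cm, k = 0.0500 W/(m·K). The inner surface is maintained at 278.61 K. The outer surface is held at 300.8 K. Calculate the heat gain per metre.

Q' = 23.1 W/m

Series thermal resistances, inner to outer:
  R'_nickel alloy = ln(0.0282/0.0250)/(2πk) = 0.1204/(2π·10.8) = 0.001775 m·K/W
  R'_cork board = ln(0.0381/0.0282)/(2πk) = 0.3009/(2π·0.0500) = 0.9578 m·K/W
ΣR = 0.001775 + 0.9578 = 0.9596 m·K/W
Q' = ΔT/ΣR = (278.61 K − 300.8 K)/0.9596 = -23.1 W/m
(Negative Q' ⇒ heat flows inward; heat gain = 23.1 W/m.)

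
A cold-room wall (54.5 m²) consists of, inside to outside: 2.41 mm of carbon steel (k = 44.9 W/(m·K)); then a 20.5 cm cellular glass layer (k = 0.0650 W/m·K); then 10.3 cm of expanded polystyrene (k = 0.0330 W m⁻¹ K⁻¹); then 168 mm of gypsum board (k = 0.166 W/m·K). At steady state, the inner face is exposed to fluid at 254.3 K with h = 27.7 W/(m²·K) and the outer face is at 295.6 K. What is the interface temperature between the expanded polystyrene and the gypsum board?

T = 289.9 K

Series thermal resistances, inner to outer:
  R_conv,in = 1/(hA) = 1/(27.7·54.5) = 6.624×10^-4 K/W
  R_carbon steel = L/(kA) = 0.00241/(44.9·54.5) = 9.849×10^-7 K/W
  R_cellular glass = L/(kA) = 0.205/(0.0650·54.5) = 0.05787 K/W
  R_expanded polystyrene = L/(kA) = 0.103/(0.0330·54.5) = 0.05727 K/W
  R_gypsum board = L/(kA) = 0.168/(0.166·54.5) = 0.01857 K/W
ΣR = 6.624×10^-4 + 9.849×10^-7 + 0.05787 + 0.05727 + 0.01857 = 0.1344 K/W
Q = ΔT/ΣR = (254.3 K − 295.6 K)/0.1344 = -307.3 W
From the inner boundary to the expanded polystyrene/gypsum board interface, ΣR_partial = 0.1158 K/W.
T_interface = T_in − Q·ΣR_partial = 254.3 K − (-307.3)(0.1158) = 289.9 K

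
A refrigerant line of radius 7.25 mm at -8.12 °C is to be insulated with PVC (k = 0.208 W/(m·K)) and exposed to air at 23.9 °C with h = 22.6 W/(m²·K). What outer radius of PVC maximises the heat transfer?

For a cylinder, r_cr = k_ins/h = 0.208/22.6 = 0.00920 m = 0.920 cm

r_cr = 0.920 cm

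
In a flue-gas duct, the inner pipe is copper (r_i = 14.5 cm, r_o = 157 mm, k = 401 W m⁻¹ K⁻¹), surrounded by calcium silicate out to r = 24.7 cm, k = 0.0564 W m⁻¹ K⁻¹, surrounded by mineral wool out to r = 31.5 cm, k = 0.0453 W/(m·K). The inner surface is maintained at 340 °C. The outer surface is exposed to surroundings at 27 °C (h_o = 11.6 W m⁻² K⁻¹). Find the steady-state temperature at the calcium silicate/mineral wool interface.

Treat each layer as a resistance in series:
  R'_copper = ln(0.157/0.145)/(2πk) = 0.07951/(2π·401) = 3.156×10^-5 m·K/W
  R'_calcium silicate = ln(0.247/0.157)/(2πk) = 0.4531/(2π·0.0564) = 1.279 m·K/W
  R'_mineral wool = ln(0.315/0.247)/(2πk) = 0.2432/(2π·0.0453) = 0.8544 m·K/W
  R'_conv,out = 1/(2πr h) = 1/(2π·0.315·11.6) = 0.04356 m·K/W
ΣR = 3.156×10^-5 + 1.279 + 0.8544 + 0.04356 = 2.177 m·K/W
Q' = ΔT/ΣR = (340 °C − 27 °C)/2.177 = 143.8 W/m
From the inner boundary to the calcium silicate/mineral wool interface, ΣR_partial = 1.279 m·K/W.
T_interface = T_in − Q'·ΣR_partial = 340 °C − (143.8)(1.279) = 156 °C

T = 156 °C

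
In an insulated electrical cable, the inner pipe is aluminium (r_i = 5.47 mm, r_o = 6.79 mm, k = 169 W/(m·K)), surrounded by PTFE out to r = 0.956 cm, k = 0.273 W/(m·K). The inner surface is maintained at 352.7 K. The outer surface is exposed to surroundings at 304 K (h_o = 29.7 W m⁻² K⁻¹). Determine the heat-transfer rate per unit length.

Q' = 64.1 W/m

Resistance network (inner→outer):
  R'_aluminium = ln(0.00679/0.00547)/(2πk) = 0.2162/(2π·169) = 2.036×10^-4 m·K/W
  R'_PTFE = ln(0.00956/0.00679)/(2πk) = 0.3421/(2π·0.273) = 0.1995 m·K/W
  R'_conv,out = 1/(2πr h) = 1/(2π·0.00956·29.7) = 0.5605 m·K/W
ΣR = 2.036×10^-4 + 0.1995 + 0.5605 = 0.7602 m·K/W
Q' = ΔT/ΣR = (352.7 K − 304 K)/0.7602 = 64.1 W/m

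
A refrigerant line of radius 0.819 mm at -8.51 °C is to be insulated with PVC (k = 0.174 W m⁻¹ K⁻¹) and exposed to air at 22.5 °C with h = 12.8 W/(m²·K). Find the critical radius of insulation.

r_cr = 1.36 cm

For a cylinder, r_cr = k_ins/h = 0.174/12.8 = 0.0136 m = 1.36 cm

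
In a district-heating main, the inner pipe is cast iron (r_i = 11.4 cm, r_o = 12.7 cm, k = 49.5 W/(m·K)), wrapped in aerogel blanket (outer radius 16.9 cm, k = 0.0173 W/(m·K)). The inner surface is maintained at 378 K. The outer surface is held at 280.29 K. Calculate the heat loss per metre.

Q' = 37.2 W/m

Series thermal resistances, inner to outer:
  R'_cast iron = ln(0.127/0.114)/(2πk) = 0.1080/(2π·49.5) = 3.472×10^-4 m·K/W
  R'_aerogel blanket = ln(0.169/0.127)/(2πk) = 0.2857/(2π·0.0173) = 2.628 m·K/W
ΣR = 3.472×10^-4 + 2.628 = 2.628 m·K/W
Q' = ΔT/ΣR = (378 K − 280.29 K)/2.628 = 37.2 W/m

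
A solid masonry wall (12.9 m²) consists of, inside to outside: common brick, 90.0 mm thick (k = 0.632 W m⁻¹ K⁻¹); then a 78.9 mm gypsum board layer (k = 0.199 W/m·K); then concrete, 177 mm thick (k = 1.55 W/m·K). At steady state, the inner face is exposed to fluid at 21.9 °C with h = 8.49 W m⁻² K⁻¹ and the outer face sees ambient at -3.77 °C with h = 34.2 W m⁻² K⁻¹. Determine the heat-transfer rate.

Series thermal resistances, inner to outer:
  R_conv,in = 1/(hA) = 1/(8.49·12.9) = 0.009131 K/W
  R_common brick = L/(kA) = 0.0900/(0.632·12.9) = 0.01104 K/W
  R_gypsum board = L/(kA) = 0.0789/(0.199·12.9) = 0.03074 K/W
  R_concrete = L/(kA) = 0.177/(1.55·12.9) = 0.008852 K/W
  R_conv,out = 1/(hA) = 1/(34.2·12.9) = 0.002267 K/W
ΣR = 0.009131 + 0.01104 + 0.03074 + 0.008852 + 0.002267 = 0.06203 K/W
Q = ΔT/ΣR = (21.9 °C − -3.77 °C)/0.06203 = 414 W

Q = 414 W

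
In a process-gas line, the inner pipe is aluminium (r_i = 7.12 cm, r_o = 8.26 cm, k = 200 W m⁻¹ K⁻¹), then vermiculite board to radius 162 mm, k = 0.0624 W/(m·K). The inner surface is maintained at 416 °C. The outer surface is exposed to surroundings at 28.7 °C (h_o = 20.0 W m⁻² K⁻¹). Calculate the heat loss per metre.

Treat each layer as a resistance in series:
  R'_aluminium = ln(0.0826/0.0712)/(2πk) = 0.1485/(2π·200) = 1.182×10^-4 m·K/W
  R'_vermiculite board = ln(0.162/0.0826)/(2πk) = 0.6736/(2π·0.0624) = 1.718 m·K/W
  R'_conv,out = 1/(2πr h) = 1/(2π·0.162·20.0) = 0.04912 m·K/W
ΣR = 1.182×10^-4 + 1.718 + 0.04912 = 1.767 m·K/W
Q' = ΔT/ΣR = (416 °C − 28.7 °C)/1.767 = 219 W/m

Q' = 219 W/m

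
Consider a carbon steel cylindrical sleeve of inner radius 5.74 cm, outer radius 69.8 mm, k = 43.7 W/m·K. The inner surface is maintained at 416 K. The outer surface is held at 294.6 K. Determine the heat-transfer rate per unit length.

Q' = 1.70×10^5 W/m

Q' = 2πk·ΔT/ln(r₂/r₁) = 2π × 43.7 × 121.4 / ln(0.0698/0.0574) = 1.70×10^5 W/m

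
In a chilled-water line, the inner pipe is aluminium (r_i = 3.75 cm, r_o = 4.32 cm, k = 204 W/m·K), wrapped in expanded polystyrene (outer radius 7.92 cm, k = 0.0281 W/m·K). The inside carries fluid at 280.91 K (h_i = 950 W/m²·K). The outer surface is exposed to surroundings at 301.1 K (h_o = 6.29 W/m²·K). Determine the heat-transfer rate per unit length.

Treat each layer as a resistance in series:
  R'_conv,in = 1/(2πr h) = 1/(2π·0.0375·950) = 0.004468 m·K/W
  R'_aluminium = ln(0.0432/0.0375)/(2πk) = 0.1415/(2π·204) = 1.104×10^-4 m·K/W
  R'_expanded polystyrene = ln(0.0792/0.0432)/(2πk) = 0.6061/(2π·0.0281) = 3.433 m·K/W
  R'_conv,out = 1/(2πr h) = 1/(2π·0.0792·6.29) = 0.3195 m·K/W
ΣR = 0.004468 + 1.104×10^-4 + 3.433 + 0.3195 = 3.757 m·K/W
Q' = ΔT/ΣR = (280.91 K − 301.1 K)/3.757 = -5.37 W/m
(Negative Q' ⇒ heat flows inward; heat gain = 5.37 W/m.)

Q' = 5.37 W/m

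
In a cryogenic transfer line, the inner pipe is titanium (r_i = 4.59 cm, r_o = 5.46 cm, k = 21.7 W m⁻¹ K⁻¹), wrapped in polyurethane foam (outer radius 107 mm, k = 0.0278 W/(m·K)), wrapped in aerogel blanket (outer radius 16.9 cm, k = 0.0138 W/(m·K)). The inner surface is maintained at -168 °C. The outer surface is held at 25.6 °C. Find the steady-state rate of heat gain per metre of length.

Treat each layer as a resistance in series:
  R'_titanium = ln(0.0546/0.0459)/(2πk) = 0.1736/(2π·21.7) = 0.001273 m·K/W
  R'_polyurethane foam = ln(0.107/0.0546)/(2πk) = 0.6728/(2π·0.0278) = 3.852 m·K/W
  R'_aerogel blanket = ln(0.169/0.107)/(2πk) = 0.4571/(2π·0.0138) = 5.271 m·K/W
ΣR = 0.001273 + 3.852 + 5.271 = 9.124 m·K/W
Q' = ΔT/ΣR = (-168 °C − 25.6 °C)/9.124 = -21.2 W/m
(Negative Q' ⇒ heat flows inward; heat gain = 21.2 W/m.)

Q' = 21.2 W/m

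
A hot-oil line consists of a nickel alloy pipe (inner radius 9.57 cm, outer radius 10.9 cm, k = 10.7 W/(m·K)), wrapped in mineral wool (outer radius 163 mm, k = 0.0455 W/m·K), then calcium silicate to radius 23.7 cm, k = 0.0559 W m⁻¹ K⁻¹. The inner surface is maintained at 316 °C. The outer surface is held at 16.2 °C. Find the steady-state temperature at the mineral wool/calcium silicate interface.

T = 145 °C

Treat each layer as a resistance in series:
  R'_nickel alloy = ln(0.109/0.0957)/(2πk) = 0.1301/(2π·10.7) = 0.001936 m·K/W
  R'_mineral wool = ln(0.163/0.109)/(2πk) = 0.4024/(2π·0.0455) = 1.408 m·K/W
  R'_calcium silicate = ln(0.237/0.163)/(2πk) = 0.3743/(2π·0.0559) = 1.066 m·K/W
ΣR = 0.001936 + 1.408 + 1.066 = 2.476 m·K/W
Q' = ΔT/ΣR = (316 °C − 16.2 °C)/2.476 = 121.1 W/m
From the inner boundary to the mineral wool/calcium silicate interface, ΣR_partial = 1.410 m·K/W.
T_interface = T_in − Q'·ΣR_partial = 316 °C − (121.1)(1.410) = 145 °C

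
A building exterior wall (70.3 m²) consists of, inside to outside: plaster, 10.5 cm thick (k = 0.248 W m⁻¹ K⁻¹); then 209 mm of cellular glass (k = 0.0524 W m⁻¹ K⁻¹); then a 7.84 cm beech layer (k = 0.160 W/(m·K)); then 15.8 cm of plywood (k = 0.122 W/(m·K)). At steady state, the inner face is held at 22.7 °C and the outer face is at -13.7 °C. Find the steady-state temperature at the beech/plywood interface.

Resistance network (inner→outer):
  R_plaster = L/(kA) = 0.105/(0.248·70.3) = 0.006023 K/W
  R_cellular glass = L/(kA) = 0.209/(0.0524·70.3) = 0.05674 K/W
  R_beech = L/(kA) = 0.0784/(0.160·70.3) = 0.006970 K/W
  R_plywood = L/(kA) = 0.158/(0.122·70.3) = 0.01842 K/W
ΣR = 0.006023 + 0.05674 + 0.006970 + 0.01842 = 0.08815 K/W
Q = ΔT/ΣR = (22.7 °C − -13.7 °C)/0.08815 = 412.9 W
From the inner boundary to the beech/plywood interface, ΣR_partial = 0.06973 K/W.
T_interface = T_in − Q·ΣR_partial = 22.7 °C − (412.9)(0.06973) = -6.09 °C

T = -6.09 °C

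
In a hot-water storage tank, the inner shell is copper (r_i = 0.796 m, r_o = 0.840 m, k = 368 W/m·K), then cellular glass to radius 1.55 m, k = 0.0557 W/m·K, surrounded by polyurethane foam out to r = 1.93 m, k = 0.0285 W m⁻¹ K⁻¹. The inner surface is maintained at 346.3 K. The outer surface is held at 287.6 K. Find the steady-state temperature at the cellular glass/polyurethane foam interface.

T = 306.0 K

Resistance network (inner→outer):
  R_copper = (1/0.796 − 1/0.840)/(4πk) = 0.06581/(4π·368) = 1.423×10^-5 K/W
  R_cellular glass = (1/0.840 − 1/1.55)/(4πk) = 0.5453/(4π·0.0557) = 0.7791 K/W
  R_polyurethane foam = (1/1.55 − 1/1.93)/(4πk) = 0.1270/(4π·0.0285) = 0.3547 K/W
ΣR = 1.423×10^-5 + 0.7791 + 0.3547 = 1.134 K/W
Q = ΔT/ΣR = (346.3 K − 287.6 K)/1.134 = 51.76 W
From the inner boundary to the cellular glass/polyurethane foam interface, ΣR_partial = 0.7791 K/W.
T_interface = T_in − Q·ΣR_partial = 346.3 K − (51.76)(0.7791) = 306.0 K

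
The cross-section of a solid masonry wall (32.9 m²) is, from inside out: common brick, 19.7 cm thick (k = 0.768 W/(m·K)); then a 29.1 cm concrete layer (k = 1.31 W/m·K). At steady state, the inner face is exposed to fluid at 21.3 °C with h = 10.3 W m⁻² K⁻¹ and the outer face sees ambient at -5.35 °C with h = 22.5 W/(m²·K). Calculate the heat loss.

Q = 1410 W

Treat each layer as a resistance in series:
  R_conv,in = 1/(hA) = 1/(10.3·32.9) = 0.002951 K/W
  R_common brick = L/(kA) = 0.197/(0.768·32.9) = 0.007797 K/W
  R_concrete = L/(kA) = 0.291/(1.31·32.9) = 0.006752 K/W
  R_conv,out = 1/(hA) = 1/(22.5·32.9) = 0.001351 K/W
ΣR = 0.002951 + 0.007797 + 0.006752 + 0.001351 = 0.01885 K/W
Q = ΔT/ΣR = (21.3 °C − -5.35 °C)/0.01885 = 1410 W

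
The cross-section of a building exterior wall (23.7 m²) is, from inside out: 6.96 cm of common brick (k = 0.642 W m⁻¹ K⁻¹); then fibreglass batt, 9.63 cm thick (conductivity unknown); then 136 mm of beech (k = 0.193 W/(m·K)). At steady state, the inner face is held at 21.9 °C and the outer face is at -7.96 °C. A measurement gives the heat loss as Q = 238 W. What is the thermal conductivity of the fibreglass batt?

k = 0.0446 W/m·K

ΣR = ΔT/Q = |21.9 − -7.96|/238 = 0.1255 K/W
Known resistances:
  R_common brick = L/(kA) = 0.0696/(0.642·23.7) = 0.004574 K/W
  R_beech = L/(kA) = 0.136/(0.193·23.7) = 0.02973 K/W
R_fibreglass batt = ΣR − ΣR_known = 0.1255 − 0.03430 = 0.09120 K/W
L/(kA) = 0.09120 ⇒ k = 0.0963/(0.09120·23.7) = 0.0446 W/m·K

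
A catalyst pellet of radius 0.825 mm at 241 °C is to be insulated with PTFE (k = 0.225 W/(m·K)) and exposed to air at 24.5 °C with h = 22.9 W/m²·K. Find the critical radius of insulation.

r_cr = 1.97 cm

For a sphere, r_cr = 2k_ins/h = 2·0.225/22.9 = 0.0197 m = 1.97 cm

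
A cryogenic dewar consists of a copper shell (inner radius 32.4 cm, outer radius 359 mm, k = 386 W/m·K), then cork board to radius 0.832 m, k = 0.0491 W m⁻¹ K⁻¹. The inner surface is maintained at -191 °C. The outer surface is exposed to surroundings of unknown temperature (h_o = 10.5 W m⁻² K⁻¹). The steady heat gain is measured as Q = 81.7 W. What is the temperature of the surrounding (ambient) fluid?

T_out = 19.6 °C

Sum the resistances:
  R_copper = (1/0.324 − 1/0.359)/(4πk) = 0.3009/(4π·386) = 6.203×10^-5 K/W
  R_cork board = (1/0.359 − 1/0.832)/(4πk) = 1.584/(4π·0.0491) = 2.567 K/W
  R_conv,out = 1/(4πr²h) = 1/(4π·0.832²·10.5) = 0.01095 K/W
ΣR = 2.578 K/W
ΔT = Q·ΣR = 81.7 × 2.578 = 210.6 K
Heat flows inward, so T_out = T_in + ΔT = -191 + 210.6 = 19.6 °C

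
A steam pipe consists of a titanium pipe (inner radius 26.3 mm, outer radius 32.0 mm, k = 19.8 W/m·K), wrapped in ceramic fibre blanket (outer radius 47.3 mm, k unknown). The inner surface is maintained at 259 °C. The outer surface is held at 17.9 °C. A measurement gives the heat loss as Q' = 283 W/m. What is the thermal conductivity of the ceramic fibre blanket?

k = 0.0731 W/m·K

ΣR = ΔT/Q' = |259 − 17.9|/283 = 0.8519 m·K/W
Known resistances:
  R'_titanium = ln(0.0320/0.0263)/(2πk) = 0.1962/(2π·19.8) = 0.001577 m·K/W
R_ceramic fibre blanket = ΣR − ΣR_known = 0.8519 − 0.001577 = 0.8503 m·K/W
ln(r₂/r₁)/(2πk) = 0.8503 ⇒ k = 0.3908/(2π·0.8503) = 0.0731 W/m·K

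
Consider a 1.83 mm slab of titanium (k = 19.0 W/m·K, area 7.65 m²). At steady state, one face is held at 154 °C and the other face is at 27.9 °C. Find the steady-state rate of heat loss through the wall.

Q = kA·ΔT/L = 19.0 × 7.65 × |154 °C − 27.9 °C| / 0.00183 = 1.00×10^7 W

Q = 10000 kW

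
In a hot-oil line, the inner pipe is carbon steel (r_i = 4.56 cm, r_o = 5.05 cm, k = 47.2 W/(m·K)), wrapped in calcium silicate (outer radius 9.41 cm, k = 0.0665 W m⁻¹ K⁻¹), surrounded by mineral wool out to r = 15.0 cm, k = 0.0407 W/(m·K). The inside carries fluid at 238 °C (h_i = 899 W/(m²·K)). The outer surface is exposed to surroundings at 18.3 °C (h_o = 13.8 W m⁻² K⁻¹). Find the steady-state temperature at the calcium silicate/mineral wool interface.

Series thermal resistances, inner to outer:
  R'_conv,in = 1/(2πr h) = 1/(2π·0.0456·899) = 0.003882 m·K/W
  R'_carbon steel = ln(0.0505/0.0456)/(2πk) = 0.1021/(2π·47.2) = 3.442×10^-4 m·K/W
  R'_calcium silicate = ln(0.0941/0.0505)/(2πk) = 0.6224/(2π·0.0665) = 1.490 m·K/W
  R'_mineral wool = ln(0.150/0.0941)/(2πk) = 0.4663/(2π·0.0407) = 1.823 m·K/W
  R'_conv,out = 1/(2πr h) = 1/(2π·0.150·13.8) = 0.07689 m·K/W
ΣR = 0.003882 + 3.442×10^-4 + 1.490 + 1.823 + 0.07689 = 3.394 m·K/W
Q' = ΔT/ΣR = (238 °C − 18.3 °C)/3.394 = 64.73 W/m
From the inner boundary to the calcium silicate/mineral wool interface, ΣR_partial = 1.494 m·K/W.
T_interface = T_in − Q'·ΣR_partial = 238 °C − (64.73)(1.494) = 141 °C

T = 141 °C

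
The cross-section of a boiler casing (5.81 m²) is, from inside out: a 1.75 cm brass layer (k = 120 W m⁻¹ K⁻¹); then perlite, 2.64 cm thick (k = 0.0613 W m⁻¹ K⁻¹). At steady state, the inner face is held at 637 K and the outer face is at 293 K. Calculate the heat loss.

Resistance network (inner→outer):
  R_brass = L/(kA) = 0.0175/(120·5.81) = 2.510×10^-5 K/W
  R_perlite = L/(kA) = 0.0264/(0.0613·5.81) = 0.07413 K/W
ΣR = 2.510×10^-5 + 0.07413 = 0.07416 K/W
Q = ΔT/ΣR = (637 K − 293 K)/0.07416 = 4640 W

Q = 4.64 kW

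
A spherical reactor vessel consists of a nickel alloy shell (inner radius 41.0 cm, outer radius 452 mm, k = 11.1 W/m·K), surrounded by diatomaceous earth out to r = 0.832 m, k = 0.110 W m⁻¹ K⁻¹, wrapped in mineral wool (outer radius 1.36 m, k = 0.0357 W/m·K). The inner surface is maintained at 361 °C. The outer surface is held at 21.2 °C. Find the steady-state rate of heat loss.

Resistance network (inner→outer):
  R_nickel alloy = (1/0.410 − 1/0.452)/(4πk) = 0.2266/(4π·11.1) = 0.001625 K/W
  R_diatomaceous earth = (1/0.452 − 1/0.832)/(4πk) = 1.010/(4π·0.110) = 0.7310 K/W
  R_mineral wool = (1/0.832 − 1/1.36)/(4πk) = 0.4666/(4π·0.0357) = 1.040 K/W
ΣR = 0.001625 + 0.7310 + 1.040 = 1.773 K/W
Q = ΔT/ΣR = (361 °C − 21.2 °C)/1.773 = 192 W

Q = 192 W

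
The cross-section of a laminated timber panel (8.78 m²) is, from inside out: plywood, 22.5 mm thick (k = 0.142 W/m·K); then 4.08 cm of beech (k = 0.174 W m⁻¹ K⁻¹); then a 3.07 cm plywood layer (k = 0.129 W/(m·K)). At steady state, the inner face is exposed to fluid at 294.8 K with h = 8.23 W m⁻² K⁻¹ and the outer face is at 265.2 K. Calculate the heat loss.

Treat each layer as a resistance in series:
  R_conv,in = 1/(hA) = 1/(8.23·8.78) = 0.01384 K/W
  R_plywood = L/(kA) = 0.0225/(0.142·8.78) = 0.01805 K/W
  R_beech = L/(kA) = 0.0408/(0.174·8.78) = 0.02671 K/W
  R_plywood = L/(kA) = 0.0307/(0.129·8.78) = 0.02711 K/W
ΣR = 0.01384 + 0.01805 + 0.02671 + 0.02711 = 0.08571 K/W
Q = ΔT/ΣR = (294.8 K − 265.2 K)/0.08571 = 345 W

Q = 345 W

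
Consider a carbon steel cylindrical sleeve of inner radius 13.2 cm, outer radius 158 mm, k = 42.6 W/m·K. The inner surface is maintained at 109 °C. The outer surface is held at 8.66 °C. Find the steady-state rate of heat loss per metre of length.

Q' = 1.49×10^5 W/m

Q' = 2πk·ΔT/ln(r₂/r₁) = 2π × 42.6 × 100.34 / ln(0.158/0.132) = 1.49×10^5 W/m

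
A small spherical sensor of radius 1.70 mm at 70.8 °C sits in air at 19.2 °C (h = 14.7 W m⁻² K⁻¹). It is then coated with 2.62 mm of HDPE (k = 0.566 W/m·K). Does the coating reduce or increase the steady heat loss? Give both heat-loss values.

increases: 0.0275 → 0.152 W

Critical radius for a sphere: r_cr = 2k/h = 0.0770 m = 7.70 cm.
Outer radius after coating: r₂ = 0.00170 + 0.00262 = 0.00432 m.
Since r₁ < r_cr and r₂ ≤ r_cr, the coating moves toward the maximum at r_cr — heat loss rises.
Bare: R = 1/(4πr₁²h) = 1873 K/W; Q = 51.6/1873 = 0.0275 W.
Coated: R = R_cond + R_conv = 340.2 K/W; Q = 51.6/340.2 = 0.152 W.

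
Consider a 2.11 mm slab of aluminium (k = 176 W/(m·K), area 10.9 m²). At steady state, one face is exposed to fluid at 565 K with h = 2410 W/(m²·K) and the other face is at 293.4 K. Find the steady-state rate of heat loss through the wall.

Treat each layer as a resistance in series:
  R_conv,in = 1/(hA) = 1/(2410·10.9) = 3.807×10^-5 K/W
  R_aluminium = L/(kA) = 0.00211/(176·10.9) = 1.100×10^-6 K/W
ΣR = 3.807×10^-5 + 1.100×10^-6 = 3.917×10^-5 K/W
Q = ΔT/ΣR = (565 K − 293.4 K)/3.917×10^-5 = 6.93×10^6 W

Q = 6.93×10^6 W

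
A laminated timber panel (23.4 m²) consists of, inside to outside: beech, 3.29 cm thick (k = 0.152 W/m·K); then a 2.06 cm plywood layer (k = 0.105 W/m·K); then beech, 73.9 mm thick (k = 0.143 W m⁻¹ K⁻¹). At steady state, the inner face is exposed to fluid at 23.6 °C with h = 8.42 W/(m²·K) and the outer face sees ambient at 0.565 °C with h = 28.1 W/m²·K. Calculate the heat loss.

Series thermal resistances, inner to outer:
  R_conv,in = 1/(hA) = 1/(8.42·23.4) = 0.005075 K/W
  R_beech = L/(kA) = 0.0329/(0.152·23.4) = 0.009250 K/W
  R_plywood = L/(kA) = 0.0206/(0.105·23.4) = 0.008384 K/W
  R_beech = L/(kA) = 0.0739/(0.143·23.4) = 0.02208 K/W
  R_conv,out = 1/(hA) = 1/(28.1·23.4) = 0.001521 K/W
ΣR = 0.005075 + 0.009250 + 0.008384 + 0.02208 + 0.001521 = 0.04631 K/W
Q = ΔT/ΣR = (23.6 °C − 0.565 °C)/0.04631 = 497 W

Q = 497 W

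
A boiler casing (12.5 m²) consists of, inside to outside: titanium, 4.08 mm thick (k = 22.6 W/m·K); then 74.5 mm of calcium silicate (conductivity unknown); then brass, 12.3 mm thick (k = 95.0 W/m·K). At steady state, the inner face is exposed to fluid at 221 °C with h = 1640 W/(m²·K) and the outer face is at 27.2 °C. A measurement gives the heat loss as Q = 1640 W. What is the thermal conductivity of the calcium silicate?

ΣR = ΔT/Q = |221 − 27.2|/1640 = 0.1182 K/W
Known resistances:
  R_conv,in = 1/(hA) = 1/(1640·12.5) = 4.878×10^-5 K/W
  R_titanium = L/(kA) = 0.00408/(22.6·12.5) = 1.444×10^-5 K/W
  R_brass = L/(kA) = 0.0123/(95.0·12.5) = 1.036×10^-5 K/W
R_calcium silicate = ΣR − ΣR_known = 0.1182 − 7.358×10^-5 = 0.1181 K/W
L/(kA) = 0.1181 ⇒ k = 0.0745/(0.1181·12.5) = 0.0505 W/m·K

k = 0.0505 W/m·K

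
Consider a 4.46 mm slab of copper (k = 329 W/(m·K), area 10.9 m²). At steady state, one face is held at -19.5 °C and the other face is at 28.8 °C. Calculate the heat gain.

Q = kA·ΔT/L = 329 × 10.9 × |-19.5 °C − 28.8 °C| / 0.00446 = 3.88×10^7 W

Q = 3.88×10^7 W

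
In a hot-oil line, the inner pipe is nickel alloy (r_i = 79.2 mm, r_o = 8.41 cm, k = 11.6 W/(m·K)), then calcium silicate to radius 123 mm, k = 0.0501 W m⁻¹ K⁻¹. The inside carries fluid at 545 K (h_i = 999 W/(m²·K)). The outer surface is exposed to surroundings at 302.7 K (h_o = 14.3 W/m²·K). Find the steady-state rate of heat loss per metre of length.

Q' = 186 W/m

Series thermal resistances, inner to outer:
  R'_conv,in = 1/(2πr h) = 1/(2π·0.0792·999) = 0.002012 m·K/W
  R'_nickel alloy = ln(0.0841/0.0792)/(2πk) = 0.06003/(2π·11.6) = 8.236×10^-4 m·K/W
  R'_calcium silicate = ln(0.123/0.0841)/(2πk) = 0.3802/(2π·0.0501) = 1.208 m·K/W
  R'_conv,out = 1/(2πr h) = 1/(2π·0.123·14.3) = 0.09049 m·K/W
ΣR = 0.002012 + 8.236×10^-4 + 1.208 + 0.09049 = 1.301 m·K/W
Q' = ΔT/ΣR = (545 K − 302.7 K)/1.301 = 186 W/m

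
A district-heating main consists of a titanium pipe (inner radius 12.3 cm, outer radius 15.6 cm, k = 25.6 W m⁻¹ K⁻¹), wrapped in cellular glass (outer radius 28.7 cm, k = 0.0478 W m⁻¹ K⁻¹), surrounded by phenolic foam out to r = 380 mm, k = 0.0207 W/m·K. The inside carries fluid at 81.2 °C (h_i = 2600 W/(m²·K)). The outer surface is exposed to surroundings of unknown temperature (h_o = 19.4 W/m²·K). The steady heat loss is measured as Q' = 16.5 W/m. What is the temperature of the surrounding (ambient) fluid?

Series resistances:
  R'_conv,in = 1/(2πr h) = 1/(2π·0.123·2600) = 4.977×10^-4 m·K/W
  R'_titanium = ln(0.156/0.123)/(2πk) = 0.2377/(2π·25.6) = 0.001478 m·K/W
  R'_cellular glass = ln(0.287/0.156)/(2πk) = 0.6096/(2π·0.0478) = 2.030 m·K/W
  R'_phenolic foam = ln(0.380/0.287)/(2πk) = 0.2807/(2π·0.0207) = 2.158 m·K/W
  R'_conv,out = 1/(2πr h) = 1/(2π·0.380·19.4) = 0.02159 m·K/W
ΣR = 4.211 m·K/W
ΔT = Q'·ΣR = 16.5 × 4.211 = 69.48 K
Heat flows outward, so T_out = T_in − ΔT = 81.2 − 69.48 = 11.7 °C

T_out = 11.7 °C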